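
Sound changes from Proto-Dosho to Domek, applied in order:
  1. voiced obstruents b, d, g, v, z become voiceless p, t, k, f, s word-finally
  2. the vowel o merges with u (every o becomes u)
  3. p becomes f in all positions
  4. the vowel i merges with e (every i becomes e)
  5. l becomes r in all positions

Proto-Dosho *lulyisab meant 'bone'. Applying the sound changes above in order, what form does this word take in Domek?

ruryesaf

Domek: start from *lulyisab.
  rule 1 (final devoicing): lulyisab → lulyisap
  rule 2: no change — lulyisap
  rule 3 (unconditioned shift): lulyisap → lulyisaf
  rule 4 (vowel merger): lulyisaf → lulyesaf
  rule 5 (unconditioned shift): lulyesaf → ruryesaf
  ⇒ Domek ruryesaf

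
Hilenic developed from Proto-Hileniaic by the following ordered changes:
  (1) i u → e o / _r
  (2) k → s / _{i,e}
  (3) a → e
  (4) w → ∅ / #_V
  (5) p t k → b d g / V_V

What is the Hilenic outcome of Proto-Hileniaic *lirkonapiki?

Hilenic: start from *lirkonapiki.
  rule 1 (pre-rhotic lowering): lirkonapiki → lerkonapiki
  rule 2 (palatalisation): lerkonapiki → lerkonapisi
  rule 3 (vowel merger): lerkonapisi → lerkonepisi
  rule 4: no change — lerkonepisi
  rule 5 (intervocalic voicing): lerkonepisi → lerkonebisi
  ⇒ Hilenic lerkonebisi

lerkonebisi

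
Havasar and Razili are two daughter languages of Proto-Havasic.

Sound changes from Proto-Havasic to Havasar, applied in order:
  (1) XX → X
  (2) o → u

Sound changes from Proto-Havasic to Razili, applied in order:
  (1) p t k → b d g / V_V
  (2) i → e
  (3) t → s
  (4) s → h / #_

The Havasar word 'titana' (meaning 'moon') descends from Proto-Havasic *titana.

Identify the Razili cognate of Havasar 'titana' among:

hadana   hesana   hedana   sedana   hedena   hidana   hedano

Razili: *titana
  titana → tidana   [intervocalic voicing]
  tidana → tedana   [vowel merger]
  tedana → sedana   [unconditioned shift]
  sedana → hedana   [debuccalisation]
  giving Razili hedana.
The other candidates each miss or misapply at least one Razili change.

hedana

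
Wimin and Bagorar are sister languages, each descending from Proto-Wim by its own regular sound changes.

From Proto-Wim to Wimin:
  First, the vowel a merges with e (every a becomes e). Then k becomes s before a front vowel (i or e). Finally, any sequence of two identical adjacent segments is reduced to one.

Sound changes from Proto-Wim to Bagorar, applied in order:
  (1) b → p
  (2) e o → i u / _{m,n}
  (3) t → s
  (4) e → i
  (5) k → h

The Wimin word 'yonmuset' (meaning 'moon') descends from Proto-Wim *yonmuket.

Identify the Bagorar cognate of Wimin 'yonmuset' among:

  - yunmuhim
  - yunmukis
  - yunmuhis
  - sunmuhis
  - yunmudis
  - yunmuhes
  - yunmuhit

Bagorar: *yonmuket > yunmuket > yunmukes > yunmukis > yunmuhis  (by pre-nasal raising, unconditioned shift, vowel merger, unconditioned shift)

yunmuhis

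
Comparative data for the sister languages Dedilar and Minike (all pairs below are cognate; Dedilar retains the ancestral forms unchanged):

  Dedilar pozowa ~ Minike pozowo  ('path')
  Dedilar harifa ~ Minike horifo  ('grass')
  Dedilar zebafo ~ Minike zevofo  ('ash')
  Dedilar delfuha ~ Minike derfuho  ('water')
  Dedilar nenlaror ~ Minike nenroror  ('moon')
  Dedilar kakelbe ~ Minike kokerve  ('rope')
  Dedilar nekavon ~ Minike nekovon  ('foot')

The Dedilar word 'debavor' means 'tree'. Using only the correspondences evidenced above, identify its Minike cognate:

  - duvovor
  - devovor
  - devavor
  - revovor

zebafo ~ zevofo — Dedilar b corresponds to Minike v between vowels (before a back vowel).
nekavon ~ nekovon — Dedilar a corresponds to Minike o after a consonant, before a labial obstruent.
Applying these to Dedilar 'debavor':
  debavor → devavor   (b→v between vowels (before a back vowel))
  devavor → devovor   (a→o after a consonant, before a labial obstruent)
So the Minike cognate is 'devovor'.

devovor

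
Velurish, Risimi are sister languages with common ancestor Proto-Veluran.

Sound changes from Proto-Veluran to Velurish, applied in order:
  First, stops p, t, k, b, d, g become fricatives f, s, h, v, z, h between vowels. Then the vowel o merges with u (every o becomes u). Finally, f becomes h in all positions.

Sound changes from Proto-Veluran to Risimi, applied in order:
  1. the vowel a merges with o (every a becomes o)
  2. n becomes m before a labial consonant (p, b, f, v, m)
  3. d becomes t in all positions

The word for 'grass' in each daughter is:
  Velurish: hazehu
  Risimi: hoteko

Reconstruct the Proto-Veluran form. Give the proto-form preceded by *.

*hadeko

Position 2: Velurish has a, Risimi has o. Velurish preserves a here (none of its changes turn any other segment into a), so the proto-segment is *a.
Position 3: Velurish has z, Risimi has t. Taking the neighbouring segments as reconstructed: Velurish z could go back to *d or *z; Risimi t could go back to *t or *d — the one source consistent with every daughter is *d.
Verify the candidate proto-form against each daughter:
Velurish: *hadeko
  hadeko → hazeho   [intervocalic lenition]
  hazeho → hazehu   [vowel merger]
  hazehu (rule 3 does not apply)
  giving Velurish hazehu.
Risimi: *hadeko
  hadeko → hodeko   [vowel merger]
  hodeko (rule 2 does not apply)
  hodeko → hoteko   [unconditioned shift]
  giving Risimi hoteko.
Only *hadeko yields all of Velurish hazehu, Risimi hoteko.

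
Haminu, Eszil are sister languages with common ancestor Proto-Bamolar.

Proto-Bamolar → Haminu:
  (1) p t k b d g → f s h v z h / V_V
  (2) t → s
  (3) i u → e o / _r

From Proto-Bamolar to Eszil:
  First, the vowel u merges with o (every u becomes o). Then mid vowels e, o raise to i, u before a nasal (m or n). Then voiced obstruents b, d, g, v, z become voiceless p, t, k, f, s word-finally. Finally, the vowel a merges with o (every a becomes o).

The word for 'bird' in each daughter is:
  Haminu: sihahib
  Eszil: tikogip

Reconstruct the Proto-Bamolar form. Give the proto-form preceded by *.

Position 4: Haminu has a, Eszil has o. Haminu preserves a here (none of its changes turn any other segment into a), so the proto-segment is *a.
Position 3: Haminu has h, Eszil has k. Taking the neighbouring segments as reconstructed: Haminu h could go back to *k or *g or *h; Eszil k can only go back to *k — the one source consistent with every daughter is *k.
This points to *tikagib. Verify forward in each daughter:
Haminu: *tikagib > tihahib > sihahib  (by intervocalic lenition, unconditioned shift)
Eszil: *tikagib
  tikagib (rule 1 does not apply)
  tikagib (rule 2 does not apply)
  tikagib → tikagip   [final devoicing]
  tikagip → tikogip   [vowel merger]
  giving Eszil tikogip.
No other proto-form is consistent with every reflex, so the reconstruction is *tikagib.

*tikagib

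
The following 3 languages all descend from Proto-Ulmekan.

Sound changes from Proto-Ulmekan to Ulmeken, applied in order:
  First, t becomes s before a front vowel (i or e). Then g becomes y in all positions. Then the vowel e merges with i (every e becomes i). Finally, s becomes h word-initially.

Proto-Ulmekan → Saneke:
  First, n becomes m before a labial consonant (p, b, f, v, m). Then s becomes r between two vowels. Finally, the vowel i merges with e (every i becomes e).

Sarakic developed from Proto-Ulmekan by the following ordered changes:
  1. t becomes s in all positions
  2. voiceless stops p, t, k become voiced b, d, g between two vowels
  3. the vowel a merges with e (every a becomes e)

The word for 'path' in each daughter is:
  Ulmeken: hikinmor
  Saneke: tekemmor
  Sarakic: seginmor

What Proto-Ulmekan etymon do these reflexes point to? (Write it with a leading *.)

Position 3: Ulmeken has k, Saneke has k, Sarakic has g. Ulmeken preserves k here (none of its changes turn any other segment into k), so the proto-segment is *k.
Position 2: Ulmeken has i, Saneke has e, Sarakic has e. Taking the neighbouring segments as reconstructed: Ulmeken i could go back to *e or *i; Saneke e could go back to *e or *i; Sarakic e could go back to *a or *e — the one source consistent with every daughter is *e.
This points to *tekinmor. Verify forward in each daughter:
Ulmeken: *tekinmor > sekinmor > sikinmor > hikinmor  (by palatalisation, vowel merger, debuccalisation)
Saneke: start from *tekinmor.
  rule 1 (nasal place assimilation): tekinmor → tekimmor
  rule 2: no change — tekimmor
  rule 3 (vowel merger): tekimmor → tekemmor
  ⇒ Saneke tekemmor
Sarakic: *tekinmor
  tekinmor → sekinmor   [unconditioned shift]
  sekinmor → seginmor   [intervocalic voicing]
  seginmor (rule 3 does not apply)
  giving Sarakic seginmor.
No other proto-form is consistent with every reflex, so the reconstruction is *tekinmor.

*tekinmor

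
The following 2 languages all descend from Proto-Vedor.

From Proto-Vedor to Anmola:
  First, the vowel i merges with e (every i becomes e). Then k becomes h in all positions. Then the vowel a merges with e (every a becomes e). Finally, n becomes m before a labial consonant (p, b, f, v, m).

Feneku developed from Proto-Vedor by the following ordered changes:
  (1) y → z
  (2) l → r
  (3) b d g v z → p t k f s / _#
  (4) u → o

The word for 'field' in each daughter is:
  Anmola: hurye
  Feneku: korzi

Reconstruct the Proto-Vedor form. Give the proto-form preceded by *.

*kuryi

Position 1: Anmola has h, Feneku has k. Taking the neighbouring segments as reconstructed: Anmola h could go back to *k or *h; Feneku k can only go back to *k — the one source consistent with every daughter is *k.
Position 4: Anmola has y, Feneku has z. Anmola preserves y here (none of its changes turn any other segment into y), so the proto-segment is *y.
Position 2: Anmola has u, Feneku has o. Anmola preserves u here (none of its changes turn any other segment into u), so the proto-segment is *u.
Verify the candidate proto-form against each daughter:
Anmola: *kuryi
  kuryi → kurye   [vowel merger]
  kurye → hurye   [unconditioned shift]
  hurye (rule 3 does not apply)
  hurye (rule 4 does not apply)
  giving Anmola hurye.
Feneku: *kuryi
  kuryi → kurzi   [unconditioned shift]
  kurzi (rule 2 does not apply)
  kurzi (rule 3 does not apply)
  kurzi → korzi   [vowel merger]
  giving Feneku korzi.
Only *kuryi yields all of Anmola hurye, Feneku korzi.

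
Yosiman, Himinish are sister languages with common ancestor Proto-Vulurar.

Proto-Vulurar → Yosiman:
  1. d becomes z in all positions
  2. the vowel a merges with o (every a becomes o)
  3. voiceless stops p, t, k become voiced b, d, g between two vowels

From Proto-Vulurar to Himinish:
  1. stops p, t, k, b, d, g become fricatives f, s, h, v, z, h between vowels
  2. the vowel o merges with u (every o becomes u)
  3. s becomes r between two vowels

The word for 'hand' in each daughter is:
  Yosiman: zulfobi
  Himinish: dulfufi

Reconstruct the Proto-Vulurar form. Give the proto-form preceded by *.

*dulfopi

Position 5: Yosiman has o, Himinish has u. Taking the neighbouring segments as reconstructed: Yosiman o could go back to *a or *o; Himinish u could go back to *o or *u — the one source consistent with every daughter is *o.
Position 6: Yosiman has b, Himinish has f. Taking the neighbouring segments as reconstructed: Yosiman b could go back to *p or *b; Himinish f could go back to *p or *f — the one source consistent with every daughter is *p.
This points to *dulfopi. Verify forward in each daughter:
Yosiman: *dulfopi
  dulfopi → zulfopi   [unconditioned shift]
  zulfopi (rule 2 does not apply)
  zulfopi → zulfobi   [intervocalic voicing]
  giving Yosiman zulfobi.
Himinish: *dulfopi > dulfofi > dulfufi  (by intervocalic lenition, vowel merger)
*dulfopi is the unique common source.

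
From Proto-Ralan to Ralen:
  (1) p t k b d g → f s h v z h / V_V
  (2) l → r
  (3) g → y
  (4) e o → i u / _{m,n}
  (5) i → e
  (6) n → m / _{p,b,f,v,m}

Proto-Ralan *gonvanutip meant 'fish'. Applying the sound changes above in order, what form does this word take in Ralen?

Ralen: *gonvanutip > gonvanusip > yonvanusip > yunvanusip > yunvanusep > yumvanusep  (by intervocalic lenition, unconditioned shift, pre-nasal raising, vowel merger, nasal place assimilation)

yumvanusep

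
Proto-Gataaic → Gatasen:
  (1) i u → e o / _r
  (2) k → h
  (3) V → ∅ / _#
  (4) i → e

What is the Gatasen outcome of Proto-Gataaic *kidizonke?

hedezonh

Gatasen: *kidizonke
  kidizonke (rule 1 does not apply)
  kidizonke → hidizonhe   [unconditioned shift]
  hidizonhe → hidizonh   [apocope]
  hidizonh → hedezonh   [vowel merger]
  giving Gatasen hedezonh.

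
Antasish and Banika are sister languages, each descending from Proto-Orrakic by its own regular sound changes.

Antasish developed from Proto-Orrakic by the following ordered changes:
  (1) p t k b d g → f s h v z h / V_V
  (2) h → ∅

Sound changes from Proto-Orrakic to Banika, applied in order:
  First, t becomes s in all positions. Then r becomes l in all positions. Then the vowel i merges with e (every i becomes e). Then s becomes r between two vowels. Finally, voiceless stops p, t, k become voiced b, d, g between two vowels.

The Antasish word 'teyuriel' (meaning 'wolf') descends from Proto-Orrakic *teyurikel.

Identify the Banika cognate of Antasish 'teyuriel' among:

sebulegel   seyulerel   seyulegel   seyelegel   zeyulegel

seyulegel

Banika: *teyurikel > seyurikel > seyulikel > seyulekel > seyulegel  (by unconditioned shift, unconditioned shift, vowel merger, intervocalic voicing)
Only 'seyulegel' matches the regular Banika development of *teyurikel.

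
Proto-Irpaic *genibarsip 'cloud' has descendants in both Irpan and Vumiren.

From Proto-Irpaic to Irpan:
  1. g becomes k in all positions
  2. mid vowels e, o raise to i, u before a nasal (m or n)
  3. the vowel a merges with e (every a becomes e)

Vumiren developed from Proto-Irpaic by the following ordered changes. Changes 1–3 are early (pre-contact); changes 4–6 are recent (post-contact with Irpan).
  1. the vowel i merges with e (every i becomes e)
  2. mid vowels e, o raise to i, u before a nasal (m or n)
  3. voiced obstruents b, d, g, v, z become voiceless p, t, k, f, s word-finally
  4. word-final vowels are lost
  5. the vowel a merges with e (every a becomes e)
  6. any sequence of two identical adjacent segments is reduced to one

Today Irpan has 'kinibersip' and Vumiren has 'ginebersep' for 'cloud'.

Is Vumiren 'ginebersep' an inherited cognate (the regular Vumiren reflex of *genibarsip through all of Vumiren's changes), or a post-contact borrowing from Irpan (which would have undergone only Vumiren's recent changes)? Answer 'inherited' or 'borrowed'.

inherited

If inherited, *genibarsip would pass through all of Vumiren's changes:
Vumiren: *genibarsip
  genibarsip → genebarsep   [vowel merger]
  genebarsep → ginebarsep   [pre-nasal raising]
  ginebarsep (rule 3 does not apply)
  ginebarsep (rule 4 does not apply)
  ginebarsep → ginebersep   [vowel merger]
  ginebersep (rule 6 does not apply)
  giving Vumiren ginebersep.
If borrowed from Irpan 'kinibersip' after the early changes, it would undergo only the recent ones:
  rule 4 (apocope): no change (kinibersip)
  rule 5 (vowel merger): no change (kinibersip)
  rule 6 (degemination): no change (kinibersip)
  ⇒ as a loan: kinibersip
Vumiren 'ginebersep' matches the inherited outcome exactly, so it is an inherited cognate, not a loan.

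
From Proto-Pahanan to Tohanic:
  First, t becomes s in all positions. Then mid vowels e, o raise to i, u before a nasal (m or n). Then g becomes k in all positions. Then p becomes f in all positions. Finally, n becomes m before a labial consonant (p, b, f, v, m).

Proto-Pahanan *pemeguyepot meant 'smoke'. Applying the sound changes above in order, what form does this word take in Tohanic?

Tohanic: *pemeguyepot
  pemeguyepot → pemeguyepos   [unconditioned shift]
  pemeguyepos → pimeguyepos   [pre-nasal raising]
  pimeguyepos → pimekuyepos   [unconditioned shift]
  pimekuyepos → fimekuyefos   [unconditioned shift]
  fimekuyefos (rule 5 does not apply)
  giving Tohanic fimekuyefos.

fimekuyefos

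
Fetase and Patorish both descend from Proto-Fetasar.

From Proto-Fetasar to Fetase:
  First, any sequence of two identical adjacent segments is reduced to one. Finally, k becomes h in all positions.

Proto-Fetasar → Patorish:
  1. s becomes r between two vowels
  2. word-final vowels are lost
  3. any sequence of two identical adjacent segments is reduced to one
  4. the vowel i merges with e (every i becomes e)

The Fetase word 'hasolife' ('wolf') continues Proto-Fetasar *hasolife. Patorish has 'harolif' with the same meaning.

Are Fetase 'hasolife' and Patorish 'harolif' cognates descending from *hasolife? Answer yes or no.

no

Derive the expected Patorish reflex of *hasolife:
Patorish: *hasolife > harolife > harolif > harolef  (by rhotacism, apocope, vowel merger)
The regular Patorish reflex would be 'harolef', but the attested form is 'harolif'. The correspondence is irregular, so they are not cognates (the Patorish form has a different source).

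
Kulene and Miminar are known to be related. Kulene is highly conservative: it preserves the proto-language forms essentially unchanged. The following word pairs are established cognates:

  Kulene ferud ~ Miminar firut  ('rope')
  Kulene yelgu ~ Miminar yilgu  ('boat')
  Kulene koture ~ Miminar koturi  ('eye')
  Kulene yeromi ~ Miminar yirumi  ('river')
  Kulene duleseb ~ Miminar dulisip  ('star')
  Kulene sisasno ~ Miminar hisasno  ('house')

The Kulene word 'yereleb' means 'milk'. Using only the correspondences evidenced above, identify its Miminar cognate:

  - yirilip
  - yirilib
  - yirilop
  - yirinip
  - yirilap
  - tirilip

yirilip

ferud ~ firut, yeromi ~ yirumi — Kulene e corresponds to Miminar i after a consonant, before r.
yelgu ~ yilgu, duleseb ~ dulisip — Kulene e corresponds to Miminar i after a consonant, before a consonant other than r, m, n, p, b, f, v.
duleseb ~ dulisip — Kulene e corresponds to Miminar i after a consonant, before a labial obstruent.
duleseb ~ dulisip — Kulene b corresponds to Miminar p word-finally.
Applying these to Kulene 'yereleb':
  yereleb → yireleb   (e→i after a consonant, before r)
  yireleb → yirileb   (e→i after a consonant, before a consonant other than r, m, n, p, b, f, v)
  yirileb → yirilib   (e→i after a consonant, before a labial obstruent)
  yirilib → yirilip   (b→p word-finally)
So the Miminar cognate is 'yirilip'.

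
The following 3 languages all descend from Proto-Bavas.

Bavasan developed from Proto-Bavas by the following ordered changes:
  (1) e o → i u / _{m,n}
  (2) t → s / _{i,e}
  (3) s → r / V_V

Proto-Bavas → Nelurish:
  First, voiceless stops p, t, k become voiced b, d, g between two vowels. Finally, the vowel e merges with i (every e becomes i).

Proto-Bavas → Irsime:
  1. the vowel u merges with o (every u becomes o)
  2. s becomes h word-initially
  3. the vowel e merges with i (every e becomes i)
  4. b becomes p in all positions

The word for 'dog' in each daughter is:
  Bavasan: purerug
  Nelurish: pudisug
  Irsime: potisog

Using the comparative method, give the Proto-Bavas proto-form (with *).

*putesug

Position 6: Bavasan has u, Nelurish has u, Irsime has o. Nelurish preserves u here (none of its changes turn any other segment into u), so the proto-segment is *u.
Position 2: Bavasan has u, Nelurish has u, Irsime has o. Nelurish preserves u here (none of its changes turn any other segment into u), so the proto-segment is *u.
Continuing position by position gives *putesug; check it forward:
Bavasan: *putesug > pusesug > purerug  (by palatalisation, rhotacism)
Nelurish: *putesug
  putesug → pudesug   [intervocalic voicing]
  pudesug → pudisug   [vowel merger]
  giving Nelurish pudisug.
Irsime: start from *putesug.
  rule 1 (vowel merger): putesug → potesog
  rule 2: no change — potesog
  rule 3 (vowel merger): potesog → potisog
  rule 4: no change — potisog
  ⇒ Irsime potisog
Only *putesug yields all of Bavasan purerug, Nelurish pudisug, Irsime potisog.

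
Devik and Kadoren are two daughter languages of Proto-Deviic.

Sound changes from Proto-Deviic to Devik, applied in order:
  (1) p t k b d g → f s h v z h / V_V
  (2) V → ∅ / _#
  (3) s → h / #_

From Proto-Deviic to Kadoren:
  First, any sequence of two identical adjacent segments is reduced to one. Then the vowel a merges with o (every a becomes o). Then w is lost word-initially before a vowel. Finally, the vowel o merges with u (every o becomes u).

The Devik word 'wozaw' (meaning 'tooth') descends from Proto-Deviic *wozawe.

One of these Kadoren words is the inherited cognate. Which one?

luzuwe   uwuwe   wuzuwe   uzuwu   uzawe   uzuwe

uzuwe

Kadoren: start from *wozawe.
  rule 1: no change — wozawe
  rule 2 (vowel merger): wozawe → wozowe
  rule 3 (glide loss): wozowe → ozowe
  rule 4 (vowel merger): ozowe → uzuwe
  ⇒ Kadoren uzuwe
Only 'uzuwe' matches the regular Kadoren development of *wozawe.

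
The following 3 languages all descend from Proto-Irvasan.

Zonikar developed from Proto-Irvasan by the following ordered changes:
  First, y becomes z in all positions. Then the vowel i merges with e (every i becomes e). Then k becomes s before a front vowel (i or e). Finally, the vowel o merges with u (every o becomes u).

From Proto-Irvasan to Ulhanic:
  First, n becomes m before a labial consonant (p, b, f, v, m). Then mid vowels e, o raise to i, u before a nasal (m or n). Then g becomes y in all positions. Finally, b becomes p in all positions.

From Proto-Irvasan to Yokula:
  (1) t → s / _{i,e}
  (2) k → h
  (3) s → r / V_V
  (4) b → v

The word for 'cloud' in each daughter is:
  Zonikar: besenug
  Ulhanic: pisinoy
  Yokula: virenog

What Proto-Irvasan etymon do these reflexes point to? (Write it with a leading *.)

Position 1: Zonikar has b, Ulhanic has p, Yokula has v. Zonikar preserves b here (none of its changes turn any other segment into b), so the proto-segment is *b.
Position 3: Zonikar has s, Ulhanic has s, Yokula has r. Ulhanic preserves s here (none of its changes turn any other segment into s), so the proto-segment is *s.
Verify the candidate proto-form against each daughter:
Zonikar: *bisenog > besenog > besenug  (by vowel merger, vowel merger)
Ulhanic: *bisenog
  bisenog (rule 1 does not apply)
  bisenog → bisinog   [pre-nasal raising]
  bisinog → bisinoy   [unconditioned shift]
  bisinoy → pisinoy   [unconditioned shift]
  giving Ulhanic pisinoy.
Yokula: start from *bisenog.
  rule 1: no change — bisenog
  rule 2: no change — bisenog
  rule 3 (rhotacism): bisenog → birenog
  rule 4 (unconditioned shift): birenog → virenog
  ⇒ Yokula virenog
*bisenog is the unique common source.

*bisenog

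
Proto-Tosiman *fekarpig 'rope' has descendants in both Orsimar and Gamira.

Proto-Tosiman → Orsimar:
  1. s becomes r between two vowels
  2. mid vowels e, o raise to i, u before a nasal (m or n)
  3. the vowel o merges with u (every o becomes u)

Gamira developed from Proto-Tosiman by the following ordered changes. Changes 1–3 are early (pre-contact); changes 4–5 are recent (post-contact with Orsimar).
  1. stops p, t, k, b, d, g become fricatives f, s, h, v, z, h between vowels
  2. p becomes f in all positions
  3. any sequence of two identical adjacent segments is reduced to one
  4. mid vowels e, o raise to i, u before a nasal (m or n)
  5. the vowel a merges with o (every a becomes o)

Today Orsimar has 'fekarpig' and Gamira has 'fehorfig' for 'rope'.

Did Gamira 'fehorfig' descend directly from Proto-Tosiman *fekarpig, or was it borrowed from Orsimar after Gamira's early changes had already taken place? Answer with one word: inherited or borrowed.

If inherited, *fekarpig would pass through all of Gamira's changes:
Gamira: start from *fekarpig.
  rule 1 (intervocalic lenition): fekarpig → feharpig
  rule 2 (unconditioned shift): feharpig → feharfig
  rule 3: no change — feharfig
  rule 4: no change — feharfig
  rule 5 (vowel merger): feharfig → fehorfig
  ⇒ Gamira fehorfig
If borrowed from Orsimar 'fekarpig' after the early changes, it would undergo only the recent ones:
  rule 4 (pre-nasal raising): no change (fekarpig)
  rule 5 (vowel merger): fekarpig → fekorpig
  ⇒ as a loan: fekorpig
Gamira 'fehorfig' matches the inherited outcome exactly, so it is an inherited cognate, not a loan.

inherited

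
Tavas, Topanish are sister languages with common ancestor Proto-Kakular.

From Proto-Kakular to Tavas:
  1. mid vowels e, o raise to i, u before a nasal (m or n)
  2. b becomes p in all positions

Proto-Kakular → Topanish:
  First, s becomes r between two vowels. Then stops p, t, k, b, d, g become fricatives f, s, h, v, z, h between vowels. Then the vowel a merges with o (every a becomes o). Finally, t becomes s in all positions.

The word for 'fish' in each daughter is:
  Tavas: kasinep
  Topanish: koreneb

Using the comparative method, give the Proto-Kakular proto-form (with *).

Position 2: Tavas has a, Topanish has o. Tavas preserves a here (none of its changes turn any other segment into a), so the proto-segment is *a.
Position 4: Tavas has i, Topanish has e. Topanish preserves e here (none of its changes turn any other segment into e), so the proto-segment is *e.
Position 3: Tavas has s, Topanish has r. Tavas preserves s here (none of its changes turn any other segment into s), so the proto-segment is *s.
Continuing position by position gives *kaseneb; check it forward:
Tavas: *kaseneb
  kaseneb → kasineb   [pre-nasal raising]
  kasineb → kasinep   [unconditioned shift]
  giving Tavas kasinep.
Topanish: start from *kaseneb.
  rule 1 (rhotacism): kaseneb → kareneb
  rule 2: no change — kareneb
  rule 3 (vowel merger): kareneb → koreneb
  rule 4: no change — koreneb
  ⇒ Topanish koreneb
*kaseneb is the unique common source.

*kaseneb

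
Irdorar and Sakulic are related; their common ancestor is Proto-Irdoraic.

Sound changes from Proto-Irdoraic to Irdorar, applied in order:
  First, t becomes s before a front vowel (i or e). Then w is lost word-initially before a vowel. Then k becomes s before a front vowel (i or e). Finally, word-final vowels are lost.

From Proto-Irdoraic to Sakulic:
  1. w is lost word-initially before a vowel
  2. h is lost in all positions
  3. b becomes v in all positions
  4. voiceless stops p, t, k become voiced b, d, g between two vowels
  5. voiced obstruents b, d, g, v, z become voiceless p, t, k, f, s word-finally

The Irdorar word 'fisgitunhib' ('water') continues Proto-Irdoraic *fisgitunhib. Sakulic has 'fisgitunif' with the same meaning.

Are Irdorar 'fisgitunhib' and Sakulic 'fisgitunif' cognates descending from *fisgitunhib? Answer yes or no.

no

Derive the expected Sakulic reflex of *fisgitunhib:
Sakulic: *fisgitunhib
  fisgitunhib (rule 1 does not apply)
  fisgitunhib → fisgitunib   [h-loss]
  fisgitunib → fisgituniv   [unconditioned shift]
  fisgituniv → fisgiduniv   [intervocalic voicing]
  fisgiduniv → fisgidunif   [final devoicing]
  giving Sakulic fisgidunif.
The regular Sakulic reflex would be 'fisgidunif', but the attested form is 'fisgitunif'. The correspondence is irregular, so they are not cognates (the Sakulic form has a different source).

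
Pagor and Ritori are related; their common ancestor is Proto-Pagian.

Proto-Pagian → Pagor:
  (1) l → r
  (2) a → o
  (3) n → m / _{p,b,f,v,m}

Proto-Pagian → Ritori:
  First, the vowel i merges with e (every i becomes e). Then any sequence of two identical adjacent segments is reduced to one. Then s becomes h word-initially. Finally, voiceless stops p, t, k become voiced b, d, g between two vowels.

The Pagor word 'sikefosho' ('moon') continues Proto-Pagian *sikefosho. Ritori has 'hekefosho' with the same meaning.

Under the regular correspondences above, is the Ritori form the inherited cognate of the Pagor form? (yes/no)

no

Derive the expected Ritori reflex of *sikefosho:
Ritori: *sikefosho
  sikefosho → sekefosho   [vowel merger]
  sekefosho (rule 2 does not apply)
  sekefosho → hekefosho   [debuccalisation]
  hekefosho → hegefosho   [intervocalic voicing]
  giving Ritori hegefosho.
The regular Ritori reflex would be 'hegefosho', but the attested form is 'hekefosho'. The correspondence is irregular, so they are not cognates (the Ritori form has a different source).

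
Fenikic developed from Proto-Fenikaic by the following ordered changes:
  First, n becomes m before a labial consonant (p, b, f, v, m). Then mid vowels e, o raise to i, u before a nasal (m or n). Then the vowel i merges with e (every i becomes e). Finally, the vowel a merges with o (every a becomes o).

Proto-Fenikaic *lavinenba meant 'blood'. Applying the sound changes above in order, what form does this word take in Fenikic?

Fenikic: *lavinenba > lavinemba > lavinimba > lavenemba > lovenembo  (by nasal place assimilation, pre-nasal raising, vowel merger, vowel merger)

lovenembo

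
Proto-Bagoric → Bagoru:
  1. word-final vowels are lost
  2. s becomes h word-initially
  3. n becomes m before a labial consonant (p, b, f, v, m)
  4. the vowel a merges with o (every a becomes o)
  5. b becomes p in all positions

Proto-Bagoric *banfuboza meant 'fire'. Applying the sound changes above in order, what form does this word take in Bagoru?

pomfupoz

Bagoru: *banfuboza > banfuboz > bamfuboz > bomfuboz > pomfupoz  (by apocope, nasal place assimilation, vowel merger, unconditioned shift)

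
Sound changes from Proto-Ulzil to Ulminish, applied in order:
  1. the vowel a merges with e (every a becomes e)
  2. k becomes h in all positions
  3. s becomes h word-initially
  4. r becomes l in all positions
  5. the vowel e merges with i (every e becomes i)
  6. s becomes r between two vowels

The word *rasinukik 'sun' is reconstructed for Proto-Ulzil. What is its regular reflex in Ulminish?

lirinuhih

Ulminish: *rasinukik > resinukik > resinuhih > lesinuhih > lisinuhih > lirinuhih  (by vowel merger, unconditioned shift, unconditioned shift, vowel merger, rhotacism)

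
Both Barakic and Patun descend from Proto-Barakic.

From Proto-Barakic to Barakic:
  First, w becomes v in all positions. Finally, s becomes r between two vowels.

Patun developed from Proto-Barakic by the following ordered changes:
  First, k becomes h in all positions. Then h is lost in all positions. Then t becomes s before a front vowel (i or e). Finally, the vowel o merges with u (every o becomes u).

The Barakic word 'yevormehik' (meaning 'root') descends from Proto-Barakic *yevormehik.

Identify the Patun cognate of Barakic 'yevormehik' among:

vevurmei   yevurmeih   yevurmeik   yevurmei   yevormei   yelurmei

Patun: *yevormehik > yevormehih > yevormei > yevurmei  (by unconditioned shift, h-loss, vowel merger)
Only 'yevurmei' matches the regular Patun development of *yevormehik.

yevurmei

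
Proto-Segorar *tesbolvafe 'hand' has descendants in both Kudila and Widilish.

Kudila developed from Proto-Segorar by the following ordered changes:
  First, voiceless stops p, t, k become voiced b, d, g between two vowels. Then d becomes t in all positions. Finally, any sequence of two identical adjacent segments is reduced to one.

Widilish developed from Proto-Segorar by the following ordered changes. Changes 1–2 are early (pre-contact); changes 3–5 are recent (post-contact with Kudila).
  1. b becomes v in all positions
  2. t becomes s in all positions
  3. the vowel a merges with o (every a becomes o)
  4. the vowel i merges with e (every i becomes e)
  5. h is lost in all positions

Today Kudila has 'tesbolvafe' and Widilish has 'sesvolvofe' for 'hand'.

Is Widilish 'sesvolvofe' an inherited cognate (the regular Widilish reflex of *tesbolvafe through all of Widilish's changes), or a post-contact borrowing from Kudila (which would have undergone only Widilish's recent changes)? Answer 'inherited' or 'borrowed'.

inherited

If inherited, *tesbolvafe would pass through all of Widilish's changes:
Widilish: *tesbolvafe
  tesbolvafe → tesvolvafe   [unconditioned shift]
  tesvolvafe → sesvolvafe   [unconditioned shift]
  sesvolvafe → sesvolvofe   [vowel merger]
  sesvolvofe (rule 4 does not apply)
  sesvolvofe (rule 5 does not apply)
  giving Widilish sesvolvofe.
If borrowed from Kudila 'tesbolvafe' after the early changes, it would undergo only the recent ones:
  rule 3 (vowel merger): tesbolvafe → tesbolvofe
  rule 4 (vowel merger): no change (tesbolvofe)
  rule 5 (h-loss): no change (tesbolvofe)
  ⇒ as a loan: tesbolvofe
Widilish 'sesvolvofe' matches the inherited outcome exactly, so it is an inherited cognate, not a loan.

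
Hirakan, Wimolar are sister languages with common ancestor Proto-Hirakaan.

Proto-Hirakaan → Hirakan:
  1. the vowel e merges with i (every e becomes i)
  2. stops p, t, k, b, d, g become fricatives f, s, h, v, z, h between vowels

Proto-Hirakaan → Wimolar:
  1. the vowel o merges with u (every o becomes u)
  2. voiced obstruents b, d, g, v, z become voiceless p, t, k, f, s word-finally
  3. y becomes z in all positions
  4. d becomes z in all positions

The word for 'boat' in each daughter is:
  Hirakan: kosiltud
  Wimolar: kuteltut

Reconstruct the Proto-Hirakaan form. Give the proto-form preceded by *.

*koteltud

Position 2: Hirakan has o, Wimolar has u. Hirakan preserves o here (none of its changes turn any other segment into o), so the proto-segment is *o.
Position 3: Hirakan has s, Wimolar has t. Taking the neighbouring segments as reconstructed: Hirakan s could go back to *t or *s; Wimolar t can only go back to *t — the one source consistent with every daughter is *t.
Position 4: Hirakan has i, Wimolar has e. Wimolar preserves e here (none of its changes turn any other segment into e), so the proto-segment is *e.
This points to *koteltud. Verify forward in each daughter:
Hirakan: start from *koteltud.
  rule 1 (vowel merger): koteltud → kotiltud
  rule 2 (intervocalic lenition): kotiltud → kosiltud
  ⇒ Hirakan kosiltud
Wimolar: *koteltud > kuteltud > kuteltut  (by vowel merger, final devoicing)
No other proto-form is consistent with every reflex, so the reconstruction is *koteltud.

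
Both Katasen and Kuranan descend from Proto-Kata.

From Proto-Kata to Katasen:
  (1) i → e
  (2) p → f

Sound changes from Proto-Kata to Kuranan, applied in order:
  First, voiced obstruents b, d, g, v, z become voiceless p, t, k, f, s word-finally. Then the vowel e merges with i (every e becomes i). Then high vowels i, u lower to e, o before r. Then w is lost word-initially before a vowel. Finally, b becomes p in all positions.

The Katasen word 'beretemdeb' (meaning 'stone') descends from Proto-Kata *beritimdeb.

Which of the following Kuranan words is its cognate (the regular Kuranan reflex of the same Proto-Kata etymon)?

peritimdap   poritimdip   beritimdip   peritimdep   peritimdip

Kuranan: *beritimdeb > beritimdep > biritimdip > beritimdip > peritimdip  (by final devoicing, vowel merger, pre-rhotic lowering, unconditioned shift)
Only 'peritimdip' matches the regular Kuranan development of *beritimdeb.

peritimdip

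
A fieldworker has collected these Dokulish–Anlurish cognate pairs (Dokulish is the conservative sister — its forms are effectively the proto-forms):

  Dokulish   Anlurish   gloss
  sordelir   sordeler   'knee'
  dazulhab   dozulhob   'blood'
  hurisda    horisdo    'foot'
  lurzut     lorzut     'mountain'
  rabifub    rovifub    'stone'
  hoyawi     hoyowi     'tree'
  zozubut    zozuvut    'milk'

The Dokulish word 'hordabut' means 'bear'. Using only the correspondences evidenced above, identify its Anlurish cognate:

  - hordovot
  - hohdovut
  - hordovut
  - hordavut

dazulhab ~ dozulhob, rabifub ~ rovifub — Dokulish a corresponds to Anlurish o after a consonant, before a labial obstruent.
zozubut ~ zozuvut — Dokulish b corresponds to Anlurish v between vowels (before a back vowel).
Applying these to Dokulish 'hordabut':
  hordabut → hordobut   (a→o after a consonant, before a labial obstruent)
  hordobut → hordovut   (b→v between vowels (before a back vowel))
So the Anlurish cognate is 'hordovut'.

hordovut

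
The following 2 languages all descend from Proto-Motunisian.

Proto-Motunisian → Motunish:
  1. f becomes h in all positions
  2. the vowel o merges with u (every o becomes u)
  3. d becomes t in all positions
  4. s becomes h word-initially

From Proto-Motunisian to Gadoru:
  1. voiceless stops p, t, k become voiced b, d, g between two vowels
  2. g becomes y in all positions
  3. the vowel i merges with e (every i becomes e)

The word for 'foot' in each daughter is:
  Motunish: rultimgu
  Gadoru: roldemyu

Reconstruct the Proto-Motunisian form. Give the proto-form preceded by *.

Position 2: Motunish has u, Gadoru has o. Gadoru preserves o here (none of its changes turn any other segment into o), so the proto-segment is *o.
Position 7: Motunish has g, Gadoru has y. Motunish preserves g here (none of its changes turn any other segment into g), so the proto-segment is *g.
This points to *roldimgu. Verify forward in each daughter:
Motunish: start from *roldimgu.
  rule 1: no change — roldimgu
  rule 2 (vowel merger): roldimgu → ruldimgu
  rule 3 (unconditioned shift): ruldimgu → rultimgu
  rule 4: no change — rultimgu
  ⇒ Motunish rultimgu
Gadoru: *roldimgu > roldimyu > roldemyu  (by unconditioned shift, vowel merger)
Only *roldimgu yields all of Motunish rultimgu, Gadoru roldemyu.

*roldimgu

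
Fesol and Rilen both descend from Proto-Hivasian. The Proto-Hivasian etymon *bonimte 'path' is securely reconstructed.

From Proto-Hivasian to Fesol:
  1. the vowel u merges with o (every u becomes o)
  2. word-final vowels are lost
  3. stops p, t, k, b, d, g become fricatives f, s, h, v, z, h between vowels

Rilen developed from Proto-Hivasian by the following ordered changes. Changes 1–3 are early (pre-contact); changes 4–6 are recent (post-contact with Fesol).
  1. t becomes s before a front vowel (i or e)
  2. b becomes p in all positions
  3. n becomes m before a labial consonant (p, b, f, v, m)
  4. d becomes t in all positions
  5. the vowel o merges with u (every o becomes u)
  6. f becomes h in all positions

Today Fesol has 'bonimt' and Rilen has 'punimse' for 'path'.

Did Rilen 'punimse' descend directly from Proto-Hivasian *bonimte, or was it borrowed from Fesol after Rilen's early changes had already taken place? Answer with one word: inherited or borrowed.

inherited

If inherited, *bonimte would pass through all of Rilen's changes:
Rilen: *bonimte > bonimse > ponimse > punimse  (by palatalisation, unconditioned shift, vowel merger)
If borrowed from Fesol 'bonimt' after the early changes, it would undergo only the recent ones:
  rule 4 (unconditioned shift): no change (bonimt)
  rule 5 (vowel merger): bonimt → bunimt
  rule 6 (unconditioned shift): no change (bunimt)
  ⇒ as a loan: bunimt
Rilen 'punimse' matches the inherited outcome exactly, so it is an inherited cognate, not a loan.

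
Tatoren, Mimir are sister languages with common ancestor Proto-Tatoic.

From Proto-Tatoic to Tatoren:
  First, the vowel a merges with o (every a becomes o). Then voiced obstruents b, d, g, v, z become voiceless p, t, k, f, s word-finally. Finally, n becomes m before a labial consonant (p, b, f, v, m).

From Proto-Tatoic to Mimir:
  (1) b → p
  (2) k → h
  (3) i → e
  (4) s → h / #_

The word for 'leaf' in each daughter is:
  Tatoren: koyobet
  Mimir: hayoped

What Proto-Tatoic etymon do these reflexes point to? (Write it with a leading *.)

Position 2: Tatoren has o, Mimir has a. Mimir preserves a here (none of its changes turn any other segment into a), so the proto-segment is *a.
Position 1: Tatoren has k, Mimir has h. Taking the neighbouring segments as reconstructed: Tatoren k can only go back to *k; Mimir h could go back to *k or *s or *h — the one source consistent with every daughter is *k.
Position 7: Tatoren has t, Mimir has d. Mimir preserves d here (none of its changes turn any other segment into d), so the proto-segment is *d.
Verify the candidate proto-form against each daughter:
Tatoren: *kayobed
  kayobed → koyobed   [vowel merger]
  koyobed → koyobet   [final devoicing]
  koyobet (rule 3 does not apply)
  giving Tatoren koyobet.
Mimir: *kayobed
  kayobed → kayoped   [unconditioned shift]
  kayoped → hayoped   [unconditioned shift]
  hayoped (rule 3 does not apply)
  hayoped (rule 4 does not apply)
  giving Mimir hayoped.
*kayobed is the unique common source.

*kayobed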